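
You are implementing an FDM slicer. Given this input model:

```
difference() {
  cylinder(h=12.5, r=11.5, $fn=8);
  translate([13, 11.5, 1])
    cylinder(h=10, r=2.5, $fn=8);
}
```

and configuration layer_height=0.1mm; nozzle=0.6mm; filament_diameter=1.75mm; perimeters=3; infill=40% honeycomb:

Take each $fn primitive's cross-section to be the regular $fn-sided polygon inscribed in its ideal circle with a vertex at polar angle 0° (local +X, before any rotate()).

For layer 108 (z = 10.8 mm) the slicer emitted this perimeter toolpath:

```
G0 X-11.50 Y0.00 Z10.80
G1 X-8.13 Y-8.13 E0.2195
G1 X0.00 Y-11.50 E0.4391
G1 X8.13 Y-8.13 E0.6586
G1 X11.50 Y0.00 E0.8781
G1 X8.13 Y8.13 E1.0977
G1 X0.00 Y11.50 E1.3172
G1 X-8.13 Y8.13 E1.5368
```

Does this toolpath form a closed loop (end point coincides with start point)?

Start point (G0): (-11.50, 0.00). End point (last G1): the path does not return to the start — open.

no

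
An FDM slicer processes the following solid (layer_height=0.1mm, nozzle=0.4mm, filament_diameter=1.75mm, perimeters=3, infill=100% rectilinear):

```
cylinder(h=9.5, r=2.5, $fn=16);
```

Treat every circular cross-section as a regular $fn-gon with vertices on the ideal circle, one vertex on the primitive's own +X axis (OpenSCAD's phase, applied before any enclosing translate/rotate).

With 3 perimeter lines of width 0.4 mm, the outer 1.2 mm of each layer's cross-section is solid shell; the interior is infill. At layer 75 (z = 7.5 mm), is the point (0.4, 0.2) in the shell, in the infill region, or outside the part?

At z = 7.5 mm: the cylinder: section is a regular 16-gon, circumradius r=2.5. Overall, the cross-section is a single solid region. The nearest boundary edge runs (2.31, 0.96)→(1.77, 1.77); distance from the point to it = 2.01 mm. The point is inside the cross-section and 2.01 mm from the nearest boundary — more than the 1.2 mm shell width (3 × 0.4), so it's in the infill interior.

infill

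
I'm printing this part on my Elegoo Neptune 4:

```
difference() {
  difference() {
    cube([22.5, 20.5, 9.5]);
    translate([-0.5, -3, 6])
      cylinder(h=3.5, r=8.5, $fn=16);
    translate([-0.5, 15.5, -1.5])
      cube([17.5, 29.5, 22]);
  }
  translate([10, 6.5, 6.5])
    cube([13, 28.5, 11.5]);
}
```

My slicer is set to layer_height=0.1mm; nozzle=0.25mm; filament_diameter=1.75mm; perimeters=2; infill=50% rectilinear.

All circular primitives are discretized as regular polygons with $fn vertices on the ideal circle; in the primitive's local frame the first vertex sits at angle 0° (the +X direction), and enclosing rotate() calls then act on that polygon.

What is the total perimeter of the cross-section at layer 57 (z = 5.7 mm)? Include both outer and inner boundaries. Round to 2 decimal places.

At z = 5.7 mm: the 22.5×20.5 cube contributes its full rectangle (perimeter 86.00 mm); the cylinder at (-0.5, -3) is not intersected at this z (z outside [6, 9.5]); the cube at (-0.5, 15.5) is present — its section is the full 17.5×29.5 rectangle (perimeter 94.00 mm); Subtracting the remaining from the first: starting from the 22.5×20.5 cube, the 17.5×29.5 cube at (-0.5, 15.5) partially overlaps it — only the 85.00 mm² overlap (of its 516.25 mm²) is removed, clipping the outline — boundary = 86.00 mm; the cube at (10, 6.5) is absent (z outside [6.5, 18]); Subtracting the remaining from the first: none of the subtracted shapes is present at this height, so that combined region is unchanged — boundary = 86.00 mm. Overall, the cross-section is a single solid region. Total boundary length (outer) = 86.00 mm.

86.00 mm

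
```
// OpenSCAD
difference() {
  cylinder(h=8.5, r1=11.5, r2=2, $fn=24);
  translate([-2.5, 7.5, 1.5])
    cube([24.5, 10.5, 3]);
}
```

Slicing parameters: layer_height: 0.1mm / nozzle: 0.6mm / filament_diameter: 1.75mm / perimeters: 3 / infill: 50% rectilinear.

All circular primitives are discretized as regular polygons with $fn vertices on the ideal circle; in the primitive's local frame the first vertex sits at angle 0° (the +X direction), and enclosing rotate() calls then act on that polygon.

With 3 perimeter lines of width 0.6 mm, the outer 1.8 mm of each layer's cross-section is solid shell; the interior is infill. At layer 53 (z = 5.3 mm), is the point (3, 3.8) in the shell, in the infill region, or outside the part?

shell

At z = 5.3 mm: the cone: at t=0.624 of its height the radius interpolates to r₁+(r₂−r₁)t = 5.576, giving a regular 24-gon of that circumradius; the cube at (-2.5, 7.5) is not intersected at this z (z outside [1.5, 4.5]); Taking the first minus the rest: none of the subtracted shapes is present at this height, so the cone is unchanged — 1 connected region. Overall, the cross-section is a single solid region. The nearest boundary edge runs (3.94, 3.94)→(2.79, 4.83); distance from the point to it = 0.69 mm. The point is inside the cross-section, 0.69 mm from the nearest boundary — within the 1.8 mm shell band (3 × 0.6).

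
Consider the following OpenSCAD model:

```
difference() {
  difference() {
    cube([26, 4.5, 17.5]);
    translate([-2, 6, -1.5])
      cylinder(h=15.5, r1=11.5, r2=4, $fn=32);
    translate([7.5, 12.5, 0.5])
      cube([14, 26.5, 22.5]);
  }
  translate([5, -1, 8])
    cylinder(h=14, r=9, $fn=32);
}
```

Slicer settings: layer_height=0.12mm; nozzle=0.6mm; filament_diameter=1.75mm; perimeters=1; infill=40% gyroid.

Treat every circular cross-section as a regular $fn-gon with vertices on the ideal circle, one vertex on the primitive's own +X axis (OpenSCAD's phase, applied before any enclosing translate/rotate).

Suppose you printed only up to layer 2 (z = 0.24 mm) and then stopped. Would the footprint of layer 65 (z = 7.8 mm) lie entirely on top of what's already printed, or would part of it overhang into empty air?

part overhangs

Compare the two slices. At z = 0.24: the 26×4.5 cube contributes its full rectangle (area 117.00 mm²); the cone at (-2, 6) contributes a regular 32-gon of circumradius 10.658 (interpolated between r1=11.5 and r2=4 at t=0.112) (area = (32/2)·10.658²·sin(360°/32) = 354.58 mm²); the cube at (7.5, 12.5) is absent (z outside [0.5, 23]); Subtracting the remaining from the first: starting from the 26×4.5 cube (117.00 mm²), the cone at (-2, 6) partially overlaps it — only the 35.30 mm² overlap (of its 354.58 mm²) is removed, clipping the outline — area = 81.70 mm²; the cylinder at (5, -1) is absent (z outside [8, 22]); After the difference (first − rest): none of the subtracted shapes is present at this height, so that combined region is unchanged — area = 81.70 mm². At z = 7.8: the cube (footprint 26×4.5) is included at this height (area 117.00 mm²); the cone at (-2, 6): at t=0.600 of its height the radius interpolates to r₁+(r₂−r₁)t = 7.000, giving a regular 32-gon of that circumradius (area = (32/2)·7.000²·sin(360°/32) = 152.95 mm²); the cube at (7.5, 12.5) (footprint 14×26.5) is included at this height (area 371.00 mm²); After the difference (first − rest): starting from the 26×4.5 cube (117.00 mm²), the cone at (-2, 6) partially overlaps it — only the 16.50 mm² overlap (of its 152.95 mm²) is removed, clipping the outline; the 14×26.5 cube at (7.5, 12.5) misses the remaining region (no effect) — area = 100.50 mm²; the cylinder at (5, -1) is not intersected at this z (z outside [8, 22]); Taking the first minus the rest: none of the subtracted shapes is present at this height, so the result so far is unchanged — area = 100.50 mm². Checking containment: at z = 7.8 the cross-section extends beyond the z = 0.24 cross-section by about 18.80 mm².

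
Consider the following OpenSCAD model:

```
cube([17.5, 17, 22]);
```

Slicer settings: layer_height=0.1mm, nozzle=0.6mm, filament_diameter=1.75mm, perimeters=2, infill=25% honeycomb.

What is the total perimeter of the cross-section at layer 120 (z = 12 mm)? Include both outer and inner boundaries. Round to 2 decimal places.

At z = 12 mm: the 17.5×17 cube contributes its full rectangle (perimeter 69.00 mm). Overall, the cross-section is a single solid region. Total boundary length (outer) = 69.00 mm.

69.00 mm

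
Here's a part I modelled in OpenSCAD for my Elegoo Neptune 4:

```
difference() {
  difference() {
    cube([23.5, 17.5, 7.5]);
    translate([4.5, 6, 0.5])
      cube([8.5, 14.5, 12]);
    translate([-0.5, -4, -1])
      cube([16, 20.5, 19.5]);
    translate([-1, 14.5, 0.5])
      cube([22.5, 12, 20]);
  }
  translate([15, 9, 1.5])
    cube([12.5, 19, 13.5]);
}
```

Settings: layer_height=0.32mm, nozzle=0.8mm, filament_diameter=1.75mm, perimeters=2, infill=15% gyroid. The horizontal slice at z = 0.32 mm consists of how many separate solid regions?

1

At z = 0.32 mm: the 23.5×17.5 cube contributes its full rectangle; the cube at (4.5, 6) is not intersected at this z (z outside [0.5, 12.5]); the cube at (-0.5, -4) (footprint 16×20.5) is included at this height; the cube at (-1, 14.5) is absent (z outside [0.5, 20.5]); Taking the first minus the rest: starting from the 23.5×17.5 cube, the 16×20.5 cube at (-0.5, -4) partially overlaps it — only the 255.75 mm² overlap (of its 328.00 mm²) is removed, clipping the outline — 1 connected region; the cube at (15, 9) is not intersected at this z (z outside [1.5, 15]); Taking the first minus the rest: none of the subtracted shapes is present at this height, so that combined region is unchanged — 1 connected region. The result has 1 disconnected region.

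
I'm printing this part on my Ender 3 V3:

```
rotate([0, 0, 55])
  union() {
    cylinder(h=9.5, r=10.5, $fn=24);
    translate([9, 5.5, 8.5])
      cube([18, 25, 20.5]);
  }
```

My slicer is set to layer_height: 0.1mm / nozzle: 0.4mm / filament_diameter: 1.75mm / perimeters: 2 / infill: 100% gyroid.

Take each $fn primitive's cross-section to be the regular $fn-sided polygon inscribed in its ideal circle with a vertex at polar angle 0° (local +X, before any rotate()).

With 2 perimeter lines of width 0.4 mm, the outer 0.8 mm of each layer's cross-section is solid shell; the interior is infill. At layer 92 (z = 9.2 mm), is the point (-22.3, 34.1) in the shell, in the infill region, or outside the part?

outside

At z = 9.2 mm: the r=10.5 cylinder gives a regular 24-gon of circumradius 10.5 (constant along its height); the 18×25 cube at (9, 5.5) contributes its full rectangle; Merging all regions: the 2 present regions are separate (no shared area or edge), so areas and boundary lengths simply add and each stays a separate island — 2 connected regions; (whole slice rotated 55° about Z — lengths, areas and connectivity unchanged). Overall, the cross-section has 2 separate islands. Undo the 55° rotation: the query point maps to (15.142, 37.826) in the un-rotated model frame. The nearest boundary edge runs (9.00, 30.50)→(27.00, 30.50); distance from the point to it = 7.33 mm. The point is not inside any of the regions above, so it lies outside the cross-section (7.33 mm from the nearest boundary).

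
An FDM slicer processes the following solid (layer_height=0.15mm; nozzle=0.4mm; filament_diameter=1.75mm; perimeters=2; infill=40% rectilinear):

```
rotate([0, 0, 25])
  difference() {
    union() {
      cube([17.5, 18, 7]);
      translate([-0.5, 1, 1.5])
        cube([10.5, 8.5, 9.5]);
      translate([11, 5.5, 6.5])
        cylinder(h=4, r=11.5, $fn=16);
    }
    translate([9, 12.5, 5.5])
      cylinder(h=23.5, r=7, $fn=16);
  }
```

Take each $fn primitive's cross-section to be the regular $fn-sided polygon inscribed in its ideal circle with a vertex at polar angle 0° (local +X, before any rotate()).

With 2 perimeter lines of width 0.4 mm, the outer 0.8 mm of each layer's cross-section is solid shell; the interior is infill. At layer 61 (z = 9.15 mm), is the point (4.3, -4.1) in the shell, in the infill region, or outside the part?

At z = 9.15 mm: the cube is absent (z outside [0, 7]); the cube at (-0.5, 1) is present — its section is the full 10.5×8.5 rectangle; the r=11.5 cylinder at (11, 5.5) contributes a regular 16-gon of circumradius 11.5; Merging all regions: the regions partially overlap (shared area 85.64 mm²), so overlapping operands fuse into one piece — 1 connected region; the r=7 cylinder at (9, 12.5) gives a regular 16-gon of circumradius 7 (constant along its height); Taking the first minus the rest: starting from that combined region, the r=7 cylinder at (9, 12.5) partially overlaps it — only the 120.67 mm² overlap (of its 150.01 mm²) is removed, clipping the outline — 1 connected region; (whole slice rotated 25° about Z — lengths, areas and connectivity unchanged). Overall, the cross-section is a single solid region. Undo the 25° rotation: the query point maps to (2.164, -5.533) in the un-rotated model frame. The nearest boundary edge runs (6.60, -5.12)→(2.87, -2.63); distance from the point to it = 2.80 mm. The point is not inside any of the regions above, so it lies outside the cross-section (2.80 mm from the nearest boundary).

outside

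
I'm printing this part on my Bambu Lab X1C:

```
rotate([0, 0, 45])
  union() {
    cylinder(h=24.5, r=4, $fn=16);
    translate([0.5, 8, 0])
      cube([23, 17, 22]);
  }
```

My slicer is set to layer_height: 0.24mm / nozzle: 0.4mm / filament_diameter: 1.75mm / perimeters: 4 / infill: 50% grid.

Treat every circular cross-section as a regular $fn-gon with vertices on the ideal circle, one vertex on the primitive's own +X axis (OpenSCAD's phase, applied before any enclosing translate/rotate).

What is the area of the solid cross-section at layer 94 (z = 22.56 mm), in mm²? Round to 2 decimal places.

48.98 mm²

At z = 22.56 mm: the cylinder: section is a regular 16-gon, circumradius r=4 (area = (16/2)·4.000²·sin(360°/16) = 48.98 mm²); the cube at (0.5, 8) does not reach this height (z outside [0, 22]); Taking the union: only the r=4 cylinder is present, so the union is just that shape — area = 48.98 mm²; (rotated 45° about Z; rotation is an isometry so areas/perimeters/island counts are preserved). Overall, the cross-section is a single solid region. Net area = 48.98 mm².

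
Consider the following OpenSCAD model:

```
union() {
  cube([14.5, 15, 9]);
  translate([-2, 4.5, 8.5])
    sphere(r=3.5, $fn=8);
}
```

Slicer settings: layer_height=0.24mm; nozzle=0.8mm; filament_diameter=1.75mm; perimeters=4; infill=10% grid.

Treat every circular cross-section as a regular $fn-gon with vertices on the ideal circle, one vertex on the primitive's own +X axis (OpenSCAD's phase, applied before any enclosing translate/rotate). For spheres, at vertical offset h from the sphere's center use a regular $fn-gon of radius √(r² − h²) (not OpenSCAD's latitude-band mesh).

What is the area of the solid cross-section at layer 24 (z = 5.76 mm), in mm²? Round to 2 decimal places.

230.84 mm²

At z = 5.76 mm: the 14.5×15 cube contributes its full rectangle (area 217.50 mm²); the sphere at (-2, 4.5): section is a regular 8-gon, circumradius = √(r²−h²) = √(3.5²−2.74²) = 2.178 (area = (8/2)·2.178²·sin(360°/8) = 13.41 mm²); Taking the union: the regions partially overlap — summed areas 230.91 mm² minus the doubly-counted overlap 0.08 mm² gives 230.84 mm² — area = 230.84 mm². Overall, the cross-section is a single solid region. Net area = 230.84 mm².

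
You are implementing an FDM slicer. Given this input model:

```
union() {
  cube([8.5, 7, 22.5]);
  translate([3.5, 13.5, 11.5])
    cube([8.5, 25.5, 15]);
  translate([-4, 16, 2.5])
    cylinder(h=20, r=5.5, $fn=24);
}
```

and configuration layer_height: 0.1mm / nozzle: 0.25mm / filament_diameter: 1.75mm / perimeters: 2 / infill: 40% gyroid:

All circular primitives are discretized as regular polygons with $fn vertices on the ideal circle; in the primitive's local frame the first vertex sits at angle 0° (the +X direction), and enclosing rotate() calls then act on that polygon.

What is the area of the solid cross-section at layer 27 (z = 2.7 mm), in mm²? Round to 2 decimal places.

At z = 2.7 mm: the cube (footprint 8.5×7) is included at this height (area 59.50 mm²); the cube at (3.5, 13.5) does not reach this height (z outside [11.5, 26.5]); the r=5.5 cylinder at (-4, 16) gives a regular 24-gon of circumradius 5.5 (constant along its height) (area = (24/2)·5.500²·sin(360°/24) = 93.95 mm²); Merging all regions: the 2 present regions are separate (no shared area or edge), so areas and boundary lengths simply add and each stays a separate island — area = 153.45 mm². Overall, the cross-section has 2 separate islands. Net area = 153.45 mm².

153.45 mm²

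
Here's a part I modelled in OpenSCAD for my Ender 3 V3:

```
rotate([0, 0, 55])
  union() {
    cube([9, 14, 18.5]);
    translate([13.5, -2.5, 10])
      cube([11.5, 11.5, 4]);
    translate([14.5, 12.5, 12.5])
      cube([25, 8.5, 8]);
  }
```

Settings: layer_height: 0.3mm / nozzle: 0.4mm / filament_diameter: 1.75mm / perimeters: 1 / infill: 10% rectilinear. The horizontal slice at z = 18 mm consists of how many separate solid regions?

At z = 18 mm: the cube (footprint 9×14) is included at this height; the cube at (13.5, -2.5) does not reach this height (z outside [10, 14]); the cube at (14.5, 12.5) (footprint 25×8.5) is included at this height; Combining (union): the 2 present regions are separate (no shared area or edge), so areas and boundary lengths simply add and each stays a separate island — 2 connected regions; (rotated 55° about Z; rotation is an isometry so areas/perimeters/island counts are preserved). The result has 2 disconnected regions.

2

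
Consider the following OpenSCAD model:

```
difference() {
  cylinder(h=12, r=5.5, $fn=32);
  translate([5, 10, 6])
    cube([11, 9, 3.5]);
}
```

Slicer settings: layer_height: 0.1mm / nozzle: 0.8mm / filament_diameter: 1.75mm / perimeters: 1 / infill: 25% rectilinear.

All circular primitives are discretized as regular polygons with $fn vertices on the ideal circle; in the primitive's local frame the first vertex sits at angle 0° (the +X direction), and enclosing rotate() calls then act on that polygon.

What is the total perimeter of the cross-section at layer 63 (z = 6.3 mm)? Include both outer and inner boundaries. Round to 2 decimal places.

At z = 6.3 mm: the r=5.5 cylinder gives a regular 32-gon of circumradius 5.5 (constant along its height) (perimeter = 2·32·5.500·sin(180°/32) = 34.50 mm); the cube at (5, 10) is present — its section is the full 11×9 rectangle (perimeter 40.00 mm); Subtracting the remaining from the first: starting from the r=5.5 cylinder, the 11×9 cube at (5, 10) misses the remaining region (no effect) — boundary = 34.50 mm. Overall, the cross-section is a single solid region. Total boundary length (outer) = 34.50 mm.

34.50 mm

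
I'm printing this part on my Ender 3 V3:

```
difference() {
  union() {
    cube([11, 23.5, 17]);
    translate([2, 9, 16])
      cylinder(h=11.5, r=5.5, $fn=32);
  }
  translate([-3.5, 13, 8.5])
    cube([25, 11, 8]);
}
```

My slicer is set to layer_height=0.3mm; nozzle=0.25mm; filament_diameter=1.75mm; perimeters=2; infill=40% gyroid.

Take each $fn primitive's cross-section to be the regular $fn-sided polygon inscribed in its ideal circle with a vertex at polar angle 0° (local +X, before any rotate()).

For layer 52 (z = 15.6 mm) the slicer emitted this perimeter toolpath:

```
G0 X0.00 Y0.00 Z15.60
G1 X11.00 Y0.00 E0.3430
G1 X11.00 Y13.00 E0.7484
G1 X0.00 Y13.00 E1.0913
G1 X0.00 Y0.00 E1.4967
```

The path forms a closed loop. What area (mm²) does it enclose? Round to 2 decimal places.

Apply the shoelace formula to the sequence of (X, Y) vertices; enclosed area = 143.00 mm².

143.00 mm²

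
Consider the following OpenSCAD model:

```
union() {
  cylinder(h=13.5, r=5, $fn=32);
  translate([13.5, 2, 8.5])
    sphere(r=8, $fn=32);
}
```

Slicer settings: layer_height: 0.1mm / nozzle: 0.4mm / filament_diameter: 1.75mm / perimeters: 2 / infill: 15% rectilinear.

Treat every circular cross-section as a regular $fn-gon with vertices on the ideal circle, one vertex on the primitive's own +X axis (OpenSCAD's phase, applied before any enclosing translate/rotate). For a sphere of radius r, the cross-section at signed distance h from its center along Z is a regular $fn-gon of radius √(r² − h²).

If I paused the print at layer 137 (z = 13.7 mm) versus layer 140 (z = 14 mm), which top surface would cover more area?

Layer 137 (z = 13.7): the cylinder is not intersected at this z (z outside [0, 13.5]); the sphere at (13.5, 2): section is a regular 32-gon, circumradius = √(r²−h²) = √(8²−5.2²) = 6.079 (area = (32/2)·6.079²·sin(360°/32) = 115.37 mm²); Combining (union): only the r=8 sphere at (13.5, 2) is present, so the union is just that shape — area = 115.37 mm². So its area = 115.37 mm². Layer 140 (z = 14): the cylinder is not intersected at this z (z outside [0, 13.5]); the r=8 sphere at (13.5, 2) slices to a regular 32-gon of circumradius 5.809 (√(r²−h²) with h=5.5 from center) (area = (32/2)·5.809²·sin(360°/32) = 105.35 mm²); Combining (union): only the r=8 sphere at (13.5, 2) is present, so the union is just that shape — area = 105.35 mm². So its area = 105.35 mm². Layer 137 is larger (115.37 vs 105.35 mm²).

layer 137 (z = 13.7 mm)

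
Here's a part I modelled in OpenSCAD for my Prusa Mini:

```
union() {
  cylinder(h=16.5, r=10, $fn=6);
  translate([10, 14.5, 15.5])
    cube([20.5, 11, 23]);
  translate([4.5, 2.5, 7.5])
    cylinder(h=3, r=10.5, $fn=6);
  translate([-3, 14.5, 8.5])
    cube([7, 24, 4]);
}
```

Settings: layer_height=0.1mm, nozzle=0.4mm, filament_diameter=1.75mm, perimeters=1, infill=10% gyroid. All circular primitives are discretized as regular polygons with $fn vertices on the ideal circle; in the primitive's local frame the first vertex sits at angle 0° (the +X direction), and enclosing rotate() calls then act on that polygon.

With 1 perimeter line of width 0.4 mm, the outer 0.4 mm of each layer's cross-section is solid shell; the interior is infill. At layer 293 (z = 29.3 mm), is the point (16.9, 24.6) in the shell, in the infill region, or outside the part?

infill

At z = 29.3 mm: the cylinder does not reach this height (z outside [0, 16.5]); the cube at (10, 14.5) (footprint 20.5×11) is included at this height; the cylinder at (4.5, 2.5) is absent (z outside [7.5, 10.5]); the cube at (-3, 14.5) is not intersected at this z (z outside [8.5, 12.5]); Merging all regions: only the 20.5×11 cube at (10, 14.5) is present, so the union is just that shape — 1 connected region. Overall, the cross-section is a single solid region. The nearest boundary edge runs (30.50, 25.50)→(10.00, 25.50); distance from the point to it = 0.90 mm. The point is inside the cross-section and 0.90 mm from the nearest boundary — more than the 0.4 mm shell width (1 × 0.4), so it's in the infill interior.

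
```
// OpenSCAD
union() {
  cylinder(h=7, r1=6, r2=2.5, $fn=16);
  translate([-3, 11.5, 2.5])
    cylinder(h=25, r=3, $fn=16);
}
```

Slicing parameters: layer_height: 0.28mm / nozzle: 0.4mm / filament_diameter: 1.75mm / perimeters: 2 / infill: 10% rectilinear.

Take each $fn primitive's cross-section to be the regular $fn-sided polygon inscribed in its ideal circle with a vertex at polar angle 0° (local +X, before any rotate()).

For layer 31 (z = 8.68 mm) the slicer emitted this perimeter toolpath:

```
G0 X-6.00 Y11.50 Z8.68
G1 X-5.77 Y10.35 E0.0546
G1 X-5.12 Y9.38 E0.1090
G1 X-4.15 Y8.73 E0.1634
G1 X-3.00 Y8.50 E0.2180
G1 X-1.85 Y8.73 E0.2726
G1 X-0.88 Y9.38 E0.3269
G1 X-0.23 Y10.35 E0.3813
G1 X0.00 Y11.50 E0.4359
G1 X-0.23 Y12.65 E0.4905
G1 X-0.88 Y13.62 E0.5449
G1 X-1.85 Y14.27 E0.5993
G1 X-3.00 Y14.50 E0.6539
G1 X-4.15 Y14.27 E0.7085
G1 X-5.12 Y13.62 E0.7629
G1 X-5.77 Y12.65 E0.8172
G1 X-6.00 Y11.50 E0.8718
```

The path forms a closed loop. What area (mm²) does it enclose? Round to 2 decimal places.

27.54 mm²

Apply the shoelace formula to the sequence of (X, Y) vertices; enclosed area = 27.54 mm².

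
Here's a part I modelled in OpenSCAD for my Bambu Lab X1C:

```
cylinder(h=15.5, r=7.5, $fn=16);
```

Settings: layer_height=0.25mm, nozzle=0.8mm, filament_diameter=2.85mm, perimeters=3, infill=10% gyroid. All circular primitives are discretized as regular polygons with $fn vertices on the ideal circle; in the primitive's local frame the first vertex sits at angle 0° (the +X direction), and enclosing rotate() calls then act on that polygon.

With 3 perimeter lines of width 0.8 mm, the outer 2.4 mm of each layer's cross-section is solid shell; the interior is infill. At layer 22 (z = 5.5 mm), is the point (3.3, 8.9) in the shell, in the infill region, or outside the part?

outside

At z = 5.5 mm: the cylinder: section is a regular 16-gon, circumradius r=7.5. Overall, the cross-section is a single solid region. The nearest boundary edge runs (5.30, 5.30)→(2.87, 6.93); distance from the point to it = 2.02 mm. The point is not inside any of the regions above, so it lies outside the cross-section (2.02 mm from the nearest boundary).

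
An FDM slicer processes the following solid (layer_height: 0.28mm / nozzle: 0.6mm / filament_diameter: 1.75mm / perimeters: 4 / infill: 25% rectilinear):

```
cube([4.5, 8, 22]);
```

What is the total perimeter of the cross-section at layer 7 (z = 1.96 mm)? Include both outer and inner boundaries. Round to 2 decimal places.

At z = 1.96 mm: the 4.5×8 cube contributes its full rectangle (perimeter 25.00 mm). Overall, the cross-section is a single solid region. Total boundary length (outer) = 25.00 mm.

25.00 mm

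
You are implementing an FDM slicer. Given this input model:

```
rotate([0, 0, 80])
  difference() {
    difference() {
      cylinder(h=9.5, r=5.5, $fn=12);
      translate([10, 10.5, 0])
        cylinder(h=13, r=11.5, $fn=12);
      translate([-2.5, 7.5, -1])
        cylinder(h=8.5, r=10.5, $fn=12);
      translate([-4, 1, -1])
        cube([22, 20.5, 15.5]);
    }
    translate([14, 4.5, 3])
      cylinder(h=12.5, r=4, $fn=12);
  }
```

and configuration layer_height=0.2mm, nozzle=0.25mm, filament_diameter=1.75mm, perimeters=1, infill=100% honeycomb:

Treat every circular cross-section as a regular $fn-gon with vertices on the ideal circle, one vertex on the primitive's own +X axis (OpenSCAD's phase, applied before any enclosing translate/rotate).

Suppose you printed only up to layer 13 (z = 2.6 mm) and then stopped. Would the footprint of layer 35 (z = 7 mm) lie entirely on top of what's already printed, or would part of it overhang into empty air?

entirely on top

Compare the two slices. At z = 2.6: the r=5.5 cylinder gives a regular 12-gon of circumradius 5.5 (constant along its height) (area = (12/2)·5.500²·sin(360°/12) = 90.75 mm²); the r=11.5 cylinder at (10, 10.5) gives a regular 12-gon of circumradius 11.5 (constant along its height) (area = (12/2)·11.500²·sin(360°/12) = 396.75 mm²); the r=10.5 cylinder at (-2.5, 7.5) gives a regular 12-gon of circumradius 10.5 (constant along its height) (area = (12/2)·10.500²·sin(360°/12) = 330.75 mm²); the cube at (-4, 1) is present — its section is the full 22×20.5 rectangle (area 451.00 mm²); After the difference (first − rest): starting from the r=5.5 cylinder (90.75 mm²), the r=11.5 cylinder at (10, 10.5) partially overlaps it — only the 10.94 mm² overlap (of its 396.75 mm²) is removed, clipping the outline; the r=10.5 cylinder at (-2.5, 7.5) partially overlaps it — only the 54.55 mm² overlap (of its 330.75 mm²) is removed, clipping the outline; the 22×20.5 cube at (-4, 1) misses the remaining region (no effect) — area = 25.26 mm²; the cylinder at (14, 4.5) is not intersected at this z (z outside [3, 15.5]); Subtracting the remaining from the first: none of the subtracted shapes is present at this height, so the result so far is unchanged — area = 25.26 mm²; (rotated 80° about Z; rotation is an isometry so areas/perimeters/island counts are preserved). At z = 7: the cylinder: section is a regular 12-gon, circumradius r=5.5 (area = (12/2)·5.500²·sin(360°/12) = 90.75 mm²); the r=11.5 cylinder at (10, 10.5) contributes a regular 12-gon of circumradius 11.5 (area = (12/2)·11.500²·sin(360°/12) = 396.75 mm²); the cylinder at (-2.5, 7.5): section is a regular 12-gon, circumradius r=10.5 (area = (12/2)·10.500²·sin(360°/12) = 330.75 mm²); the cube at (-4, 1) (footprint 22×20.5) is included at this height (area 451.00 mm²); Subtracting the remaining from the first: starting from the r=5.5 cylinder (90.75 mm²), the r=11.5 cylinder at (10, 10.5) partially overlaps it — only the 10.94 mm² overlap (of its 396.75 mm²) is removed, clipping the outline; the r=10.5 cylinder at (-2.5, 7.5) partially overlaps it — only the 54.55 mm² overlap (of its 330.75 mm²) is removed, clipping the outline; the 22×20.5 cube at (-4, 1) misses the remaining region (no effect) — area = 25.26 mm²; the cylinder at (14, 4.5): section is a regular 12-gon, circumradius r=4 (area = (12/2)·4.000²·sin(360°/12) = 48.00 mm²); Subtracting the remaining from the first: starting from that combined region (25.26 mm²), the r=4 cylinder at (14, 4.5) misses the remaining region (no effect) — area = 25.26 mm²; (whole slice rotated 80° about Z — lengths, areas and connectivity unchanged). Checking containment: the cross-section at z = 7 is a subset of the cross-section at z = 2.6.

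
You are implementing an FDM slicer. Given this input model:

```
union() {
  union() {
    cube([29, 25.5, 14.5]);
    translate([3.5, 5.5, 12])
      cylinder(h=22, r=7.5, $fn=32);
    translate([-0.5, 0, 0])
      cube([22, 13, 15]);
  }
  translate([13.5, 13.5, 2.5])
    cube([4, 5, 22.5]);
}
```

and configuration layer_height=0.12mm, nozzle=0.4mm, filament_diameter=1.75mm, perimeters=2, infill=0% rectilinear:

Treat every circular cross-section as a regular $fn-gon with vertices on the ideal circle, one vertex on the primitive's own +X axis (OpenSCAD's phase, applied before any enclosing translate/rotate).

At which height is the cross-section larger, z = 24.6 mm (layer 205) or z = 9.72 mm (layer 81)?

Layer 205 (z = 24.6): the cube is not intersected at this z (z outside [0, 14.5]); the cylinder at (3.5, 5.5): section is a regular 32-gon, circumradius r=7.5 (area = (32/2)·7.500²·sin(360°/32) = 175.58 mm²); the cube at (-0.5, 0) is absent (z outside [0, 15]); Taking the union: only the r=7.5 cylinder at (3.5, 5.5) is present, so the union is just that shape — area = 175.58 mm²; the cube at (13.5, 13.5) (footprint 4×5) is included at this height (area 20.00 mm²); Merging all regions: the 2 present regions are separate (no shared area or edge), so areas and boundary lengths simply add and each stays a separate island — area = 195.58 mm². So its area = 195.58 mm². Layer 81 (z = 9.72): the cube is present — its section is the full 29×25.5 rectangle (area 739.50 mm²); the cylinder at (3.5, 5.5) is not intersected at this z (z outside [12, 34]); the cube at (-0.5, 0) is present — its section is the full 22×13 rectangle (area 286.00 mm²); Taking the union: the regions partially overlap — summed areas 1025.50 mm² minus the doubly-counted overlap 279.50 mm² gives 746.00 mm² — area = 746.00 mm²; the cube at (13.5, 13.5) (footprint 4×5) is included at this height (area 20.00 mm²); Combining (union): the 4×5 cube at (13.5, 13.5) lies entirely inside the result so far, so the union is just the result so far — area = 746.00 mm². So its area = 746.00 mm². Layer 81 is larger (746.00 vs 195.58 mm²).

layer 81 (z = 9.72 mm)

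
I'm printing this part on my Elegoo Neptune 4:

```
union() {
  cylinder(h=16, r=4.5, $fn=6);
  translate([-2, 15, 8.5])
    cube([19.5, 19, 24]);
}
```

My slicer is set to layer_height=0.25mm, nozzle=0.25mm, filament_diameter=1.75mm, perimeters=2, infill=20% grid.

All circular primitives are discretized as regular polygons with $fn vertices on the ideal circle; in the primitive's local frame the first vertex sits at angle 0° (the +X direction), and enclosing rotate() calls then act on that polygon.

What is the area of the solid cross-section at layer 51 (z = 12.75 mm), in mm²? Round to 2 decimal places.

At z = 12.75 mm: the r=4.5 cylinder gives a regular 6-gon of circumradius 4.5 (constant along its height) (area = (6/2)·4.500²·sin(360°/6) = 52.61 mm²); the 19.5×19 cube at (-2, 15) contributes its full rectangle (area 370.50 mm²); Taking the union: the 2 present regions are separate (no shared area or edge), so areas and boundary lengths simply add and each stays a separate island — area = 423.11 mm². Overall, the cross-section has 2 separate islands. Net area = 423.11 mm².

423.11 mm²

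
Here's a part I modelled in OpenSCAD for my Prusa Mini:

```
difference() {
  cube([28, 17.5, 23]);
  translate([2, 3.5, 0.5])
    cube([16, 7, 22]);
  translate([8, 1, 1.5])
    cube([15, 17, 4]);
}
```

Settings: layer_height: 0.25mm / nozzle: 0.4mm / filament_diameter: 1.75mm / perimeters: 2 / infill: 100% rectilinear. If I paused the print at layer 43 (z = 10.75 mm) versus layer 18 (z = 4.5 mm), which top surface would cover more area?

layer 43 (z = 10.75 mm)

Layer 43 (z = 10.75): the 28×17.5 cube contributes its full rectangle (area 490.00 mm²); the 16×7 cube at (2, 3.5) contributes its full rectangle (area 112.00 mm²); the cube at (8, 1) is not intersected at this z (z outside [1.5, 5.5]); After the difference (first − rest): starting from the 28×17.5 cube (490.00 mm²), the 16×7 cube at (2, 3.5) lies wholly inside it (removes its full 112.00 mm² and its 46.00 mm outline becomes a hole wall) — area = 378.00 mm². So its area = 378.00 mm². Layer 18 (z = 4.5): the 28×17.5 cube contributes its full rectangle (area 490.00 mm²); the 16×7 cube at (2, 3.5) contributes its full rectangle (area 112.00 mm²); the cube at (8, 1) (footprint 15×17) is included at this height (area 255.00 mm²); Taking the first minus the rest: starting from the 28×17.5 cube (490.00 mm²), the 16×7 cube at (2, 3.5) lies wholly inside it (removes its full 112.00 mm² and its 46.00 mm outline becomes a hole wall); the 15×17 cube at (8, 1) partially overlaps it — only the 177.50 mm² overlap (of its 255.00 mm²) is removed, clipping the outline — area = 200.50 mm². So its area = 200.50 mm². Layer 43 is larger (378.00 vs 200.50 mm²).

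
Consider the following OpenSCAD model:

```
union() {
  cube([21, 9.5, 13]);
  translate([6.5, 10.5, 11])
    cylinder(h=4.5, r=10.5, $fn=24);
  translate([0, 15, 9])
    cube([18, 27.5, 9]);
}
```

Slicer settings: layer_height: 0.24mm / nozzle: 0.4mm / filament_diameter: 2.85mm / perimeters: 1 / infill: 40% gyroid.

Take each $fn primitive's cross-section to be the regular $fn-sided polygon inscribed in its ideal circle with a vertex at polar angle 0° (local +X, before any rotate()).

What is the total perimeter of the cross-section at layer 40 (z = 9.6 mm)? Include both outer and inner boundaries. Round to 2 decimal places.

At z = 9.6 mm: the cube is present — its section is the full 21×9.5 rectangle (perimeter 61.00 mm); the cylinder at (6.5, 10.5) is absent (z outside [11, 15.5]); the cube at (0, 15) (footprint 18×27.5) is included at this height (perimeter 91.00 mm); Merging all regions: the 2 present regions are separate (no shared area or edge), so areas and boundary lengths simply add and each stays a separate island — boundary = 152.00 mm. Overall, the cross-section has 2 separate islands. Total boundary length (outer) = 152.00 mm.

152.00 mm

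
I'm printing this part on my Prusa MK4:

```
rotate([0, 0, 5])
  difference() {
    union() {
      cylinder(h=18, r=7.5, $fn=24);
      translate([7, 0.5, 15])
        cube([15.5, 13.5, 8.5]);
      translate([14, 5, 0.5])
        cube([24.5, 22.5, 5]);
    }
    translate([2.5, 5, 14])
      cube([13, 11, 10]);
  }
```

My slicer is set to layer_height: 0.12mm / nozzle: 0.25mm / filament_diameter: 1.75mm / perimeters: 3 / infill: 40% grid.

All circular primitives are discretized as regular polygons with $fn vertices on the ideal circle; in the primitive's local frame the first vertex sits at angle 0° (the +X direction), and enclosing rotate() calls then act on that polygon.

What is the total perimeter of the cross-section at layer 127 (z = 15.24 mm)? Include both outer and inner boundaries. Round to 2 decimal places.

At z = 15.24 mm: the cylinder: section is a regular 24-gon, circumradius r=7.5 (perimeter = 2·24·7.500·sin(180°/24) = 46.99 mm); the cube at (7, 0.5) is present — its section is the full 15.5×13.5 rectangle (perimeter 58.00 mm); the cube at (14, 5) does not reach this height (z outside [0.5, 5.5]); Combining (union): the regions partially overlap (shared area 0.56 mm²), so the edge portions inside another operand are dropped and the merged outline is re-measured after clipping — boundary = 100.43 mm; the cube at (2.5, 5) (footprint 13×11) is included at this height (perimeter 48.00 mm); Taking the first minus the rest: starting from the result so far, the 13×11 cube at (2.5, 5) partially overlaps it — only the 80.12 mm² overlap (of its 143.00 mm²) is removed, clipping the outline — boundary = 101.79 mm; (whole slice rotated 5° about Z — lengths, areas and connectivity unchanged). Overall, the cross-section is a single solid region. Total boundary length (outer) = 101.79 mm.

101.79 mm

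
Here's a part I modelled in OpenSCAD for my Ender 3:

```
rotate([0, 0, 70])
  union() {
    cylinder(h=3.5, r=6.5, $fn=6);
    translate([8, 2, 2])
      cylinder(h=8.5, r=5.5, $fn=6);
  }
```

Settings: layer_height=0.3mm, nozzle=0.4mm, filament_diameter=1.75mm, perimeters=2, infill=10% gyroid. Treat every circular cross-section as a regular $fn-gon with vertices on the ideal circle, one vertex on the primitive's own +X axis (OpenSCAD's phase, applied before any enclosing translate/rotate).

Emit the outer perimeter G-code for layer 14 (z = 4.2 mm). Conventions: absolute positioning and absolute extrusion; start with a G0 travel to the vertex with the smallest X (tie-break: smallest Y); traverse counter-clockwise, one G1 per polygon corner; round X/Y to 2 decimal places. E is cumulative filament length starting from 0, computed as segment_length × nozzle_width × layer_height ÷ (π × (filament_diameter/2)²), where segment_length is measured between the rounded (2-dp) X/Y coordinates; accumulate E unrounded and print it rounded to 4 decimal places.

G0 X-4.56 Y7.25 Z4.20
G1 X-1.02 Y3.03 E0.2748
G1 X4.39 Y3.99 E0.5489
G1 X6.27 Y9.16 E0.8234
G1 X2.74 Y13.37 E1.0975
G1 X-2.68 Y12.41 E1.3721
G1 X-4.56 Y7.25 E1.6461

At z = 4.2 mm: the cylinder is absent (z outside [0, 3.5]); the r=5.5 cylinder at (8, 2) gives a regular 6-gon of circumradius 5.5 (constant along its height); Taking the union: only the r=5.5 cylinder at (8, 2) is present, so the union is just that shape — 1 connected region; (whole slice rotated 70° about Z — lengths, areas and connectivity unchanged). The outline is a single polygon with 6 vertices. Extrusion per mm of travel: 0.4 × 0.3 / (π × 0.875²) = 0.049890. Accumulating E over each segment gives final E = 1.6461.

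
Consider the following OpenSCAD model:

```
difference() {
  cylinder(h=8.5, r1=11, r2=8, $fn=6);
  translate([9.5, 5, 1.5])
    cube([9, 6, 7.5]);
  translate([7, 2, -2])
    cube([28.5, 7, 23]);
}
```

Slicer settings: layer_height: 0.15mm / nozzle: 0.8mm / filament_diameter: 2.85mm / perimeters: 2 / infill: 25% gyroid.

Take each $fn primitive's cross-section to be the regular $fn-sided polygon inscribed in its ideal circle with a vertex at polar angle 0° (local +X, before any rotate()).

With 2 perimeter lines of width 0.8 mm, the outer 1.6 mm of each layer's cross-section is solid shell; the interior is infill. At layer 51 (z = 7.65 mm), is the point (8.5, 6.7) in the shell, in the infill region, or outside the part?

outside

At z = 7.65 mm: the cone contributes a regular 6-gon of circumradius 8.300 (interpolated between r1=11 and r2=8 at t=0.900); the 9×6 cube at (9.5, 5) contributes its full rectangle; the 28.5×7 cube at (7, 2) contributes its full rectangle; After the difference (first − rest): starting from the cone, the 9×6 cube at (9.5, 5) misses the remaining region (no effect); the 28.5×7 cube at (7, 2) partially overlaps it — only the 0.02 mm² overlap (of its 199.50 mm²) is removed, clipping the outline — 1 connected region. Overall, the cross-section is a single solid region. The nearest boundary edge runs (4.15, 7.19)→(7.00, 2.25); distance from the point to it = 3.52 mm. The point is not inside any of the regions above, so it lies outside the cross-section (3.52 mm from the nearest boundary).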